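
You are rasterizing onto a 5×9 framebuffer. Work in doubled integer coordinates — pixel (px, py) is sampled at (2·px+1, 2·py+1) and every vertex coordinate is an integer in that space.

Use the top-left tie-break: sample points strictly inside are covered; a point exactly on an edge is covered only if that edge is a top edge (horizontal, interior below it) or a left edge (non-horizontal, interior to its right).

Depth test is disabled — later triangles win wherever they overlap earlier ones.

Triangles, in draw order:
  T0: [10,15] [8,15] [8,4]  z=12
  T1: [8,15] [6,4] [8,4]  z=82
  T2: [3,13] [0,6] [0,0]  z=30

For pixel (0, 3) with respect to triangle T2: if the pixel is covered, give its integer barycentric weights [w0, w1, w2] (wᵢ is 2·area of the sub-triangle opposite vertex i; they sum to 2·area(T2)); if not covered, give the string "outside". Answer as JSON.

T0:
  2·area = 22
  edge (10, 15)→(8, 15): d=(-2,0) right/bottom  bias=-1
  edge (8, 15)→(8, 4): d=(0,-11) top-left  bias=+0
  edge (8, 4)→(10, 15): d=(2,11) right/bottom  bias=-1
    (4,5)@(9, 11): e=[8,11,3] → #
    (4,6)@(9, 13): e=[4,11,7] → #
    (0,7)@(1, 15): e=[0,-77,99] → ·  [on edge]
    (1,7)@(3, 15): e=[0,-55,77] → ·  [on edge]
    (2,7)@(5, 15): e=[0,-33,55] → ·  [on edge]
    (3,7)@(7, 15): e=[0,-11,33] → ·  [on edge]
    (4,7)@(9, 15): e=[0,11,11] → ·  [on edge]
  covered (2 px):
    · · · · ·
    · · · · ·
    · · · · ·
    · · · · ·
    · · · · ·
    · · · · #
    · · · · #
    · · · · ·
    · · · · ·
T1:
  2·area = 22
  edge (8, 15)→(6, 4): d=(-2,-11) top-left  bias=+0
  edge (6, 4)→(8, 4): d=(2,0) top-left  bias=+0
  edge (8, 4)→(8, 15): d=(0,11) right/bottom  bias=-1
    (3,2)@(7, 5): e=[9,2,11] → #
    (4,2)@(9, 5): e=[31,2,-11] → ·
    (3,3)@(7, 7): e=[5,6,11] → #
    (4,3)@(9, 7): e=[27,6,-11] → ·
    (3,4)@(7, 9): e=[1,10,11] → #
    (4,4)@(9, 9): e=[23,10,-11] → ·
    (3,5)@(7, 11): e=[-3,14,11] → ·
  covered (3 px):
    · · · · ·
    · · · · ·
    · · · # ·
    · · · # ·
    · · · # ·
    · · · · ·
    · · · · ·
    · · · · ·
    · · · · ·
T2:
  2·area = 18
  edge (3, 13)→(0, 6): d=(-3,-7) top-left  bias=+0
  edge (0, 6)→(0, 0): d=(0,-6) top-left  bias=+0
  edge (0, 0)→(3, 13): d=(3,13) right/bottom  bias=-1
    (0,2)@(1, 5): e=[10,6,2] → #
    (1,2)@(3, 5): e=[24,18,-24] → ·
    (0,3)@(1, 7): e=[4,6,8] → #
    (1,3)@(3, 7): e=[18,18,-18] → ·
    (0,4)@(1, 9): e=[-2,6,14] → ·
    (1,6)@(3, 13): e=[0,18,0] → ·  [on edge]
  covered (2 px):
    · · · · ·
    · · · · ·
    # · · · ·
    # · · · ·
    · · · · ·
    · · · · ·
    · · · · ·
    · · · · ·
    · · · · ·

Final: [6,8,4]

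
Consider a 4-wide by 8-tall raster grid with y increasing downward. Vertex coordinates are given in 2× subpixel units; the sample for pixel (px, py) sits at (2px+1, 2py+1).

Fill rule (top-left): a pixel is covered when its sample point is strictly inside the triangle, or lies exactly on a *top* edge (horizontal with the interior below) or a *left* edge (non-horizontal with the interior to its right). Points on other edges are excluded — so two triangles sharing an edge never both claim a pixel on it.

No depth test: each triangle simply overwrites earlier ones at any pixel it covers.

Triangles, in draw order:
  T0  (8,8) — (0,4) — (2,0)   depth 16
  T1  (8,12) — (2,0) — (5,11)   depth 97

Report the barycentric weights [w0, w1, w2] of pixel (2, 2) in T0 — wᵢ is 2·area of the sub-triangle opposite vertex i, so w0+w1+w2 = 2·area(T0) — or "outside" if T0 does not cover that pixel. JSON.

T0:
  2·area = 40
  edge (8, 8)→(0, 4): d=(-8,-4) top-left  bias=+0
  edge (0, 4)→(2, 0): d=(2,-4) top-left  bias=+0
  edge (2, 0)→(8, 8): d=(6,8) right/bottom  bias=-1
    (0,1)@(1, 3): e=[12,2,26] → X
    (1,1)@(3, 3): e=[20,10,10] → X
    (2,1)@(5, 3): e=[28,18,-6] → .
    (0,2)@(1, 5): e=[-4,6,38] → .
    (1,2)@(3, 5): e=[4,14,22] → X
    (2,2)@(5, 5): e=[12,22,6] → X
    (3,2)@(7, 5): e=[20,30,-10] → .
    (1,3)@(3, 7): e=[-12,18,34] → .
    (2,3)@(5, 7): e=[-4,26,18] → .
    (3,3)@(7, 7): e=[4,34,2] → X
    (3,4)@(7, 9): e=[-12,38,14] → .
  covered (5 px):
    . . . .
    X X . .
    . X X .
    . . . X
    . . . .
    . . . .
    . . . .
    . . . .
T1:
  2·area = 30  (B↔C swapped to make it positive)
  edge (8, 12)→(5, 11): d=(-3,-1) top-left  bias=+0
  edge (5, 11)→(2, 0): d=(-3,-11) top-left  bias=+0
  edge (2, 0)→(8, 12): d=(6,12) right/bottom  bias=-1
    (1,1)@(3, 3): e=[22,2,6] → X
    (2,1)@(5, 3): e=[24,24,-18] → .
    (1,2)@(3, 5): e=[16,-4,18] → .
    (2,3)@(5, 7): e=[12,12,6] → X
    (3,3)@(7, 7): e=[14,34,-18] → .
    (2,4)@(5, 9): e=[6,6,18] → X
    (3,4)@(7, 9): e=[8,28,-6] → .
    (2,5)@(5, 11): e=[0,0,30] → X  [on edge]
    (3,5)@(7, 11): e=[2,22,6] → X
    (2,6)@(5, 13): e=[-6,-6,42] → .
    (3,6)@(7, 13): e=[-4,16,18] → .
  covered (5 px):
    . . . .
    . X . .
    . . . .
    . . X .
    . . X .
    . . X X
    . . . .
    . . . .

Result: [22,6,12]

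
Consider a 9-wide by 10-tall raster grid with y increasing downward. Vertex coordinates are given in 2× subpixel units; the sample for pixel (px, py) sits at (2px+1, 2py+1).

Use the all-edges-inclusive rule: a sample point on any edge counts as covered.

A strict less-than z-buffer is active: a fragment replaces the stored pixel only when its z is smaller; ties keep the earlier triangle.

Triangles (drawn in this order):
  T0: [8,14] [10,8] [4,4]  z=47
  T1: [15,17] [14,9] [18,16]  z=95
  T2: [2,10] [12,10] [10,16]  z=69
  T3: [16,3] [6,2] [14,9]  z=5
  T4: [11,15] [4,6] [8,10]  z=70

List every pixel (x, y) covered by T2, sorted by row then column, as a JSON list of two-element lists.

T0:
  2·area = 44  (B↔C swapped to make it positive)
  edge (8, 14)→(4, 4): d=(-4,-10) inclusive
  edge (4, 4)→(10, 8): d=(6,4) inclusive
  edge (10, 8)→(8, 14): d=(-2,6) inclusive
    (2,2)@(5, 5): e=[6,2,36] → █
    (3,2)@(7, 5): e=[26,-6,24] → ·
    (5,2)@(11, 5): e=[66,-22,0] → ·  [on edge]
    (2,3)@(5, 7): e=[-2,14,32] → ·
    (3,3)@(7, 7): e=[18,6,20] → █
    (4,3)@(9, 7): e=[38,-2,8] → ·
    (3,4)@(7, 9): e=[10,18,16] → █
    (4,4)@(9, 9): e=[30,10,4] → █
    (5,4)@(11, 9): e=[50,2,-8] → ·
    (3,5)@(7, 11): e=[2,30,12] → █
    (4,5)@(9, 11): e=[22,22,0] → █  [on edge]
    (5,5)@(11, 11): e=[42,14,-12] → ·
    (3,8)@(7, 17): e=[-22,66,0] → ·  [on edge]
  covered (6 px):
    · · · · · · · · ·
    · · · · · · · · ·
    · · █ · · · · · ·
    · · · █ · · · · ·
    · · · █ █ · · · ·
    · · · █ █ · · · ·
    · · · · · · · · ·
    · · · · · · · · ·
    · · · · · · · · ·
    · · · · · · · · ·
T1:
  2·area = 25
  edge (15, 17)→(14, 9): d=(-1,-8) inclusive
  edge (14, 9)→(18, 16): d=(4,7) inclusive
  edge (18, 16)→(15, 17): d=(-3,1) inclusive
    (6,0)@(13, 1): e=[0,-25,50] → ·  [on edge]
    (7,5)@(15, 11): e=[6,1,18] → █
    (8,5)@(17, 11): e=[22,-13,16] → ·
    (7,6)@(15, 13): e=[4,9,12] → █
    (8,6)@(17, 13): e=[20,-5,10] → ·
    (7,7)@(15, 15): e=[2,17,6] → █
    (8,7)@(17, 15): e=[18,3,4] → █
    (7,8)@(15, 17): e=[0,25,0] → █  [on edge]
    (8,8)@(17, 17): e=[16,11,-2] → ·
    (4,9)@(9, 19): e=[-50,75,0] → ·  [on edge]
    (7,9)@(15, 19): e=[-2,33,-6] → ·
  covered (5 px):
    · · · · · · · · ·
    · · · · · · · · ·
    · · · · · · · · ·
    · · · · · · · · ·
    · · · · · · · · ·
    · · · · · · · █ ·
    · · · · · · · █ ·
    · · · · · · · █ █
    · · · · · · · █ ·
    · · · · · · · · ·
T2:
  2·area = 60
  edge (2, 10)→(12, 10): d=(10,0) inclusive
  edge (12, 10)→(10, 16): d=(-2,6) inclusive
  edge (10, 16)→(2, 10): d=(-8,-6) inclusive
    (7,0)@(15, 1): e=[-90,0,150] → ·  [on edge]
    (6,3)@(13, 7): e=[-30,0,90] → ·  [on edge]
    (2,5)@(5, 11): e=[10,40,10] → █
    (3,5)@(7, 11): e=[10,28,22] → █
    (4,5)@(9, 11): e=[10,16,34] → █
    (5,5)@(11, 11): e=[10,4,46] → █
    (6,5)@(13, 11): e=[10,-8,58] → ·
    (2,6)@(5, 13): e=[30,36,-6] → ·
    (3,6)@(7, 13): e=[30,24,6] → █
    (5,6)@(11, 13): e=[30,0,30] → █  [on edge]
    (6,6)@(13, 13): e=[30,-12,42] → ·
    (3,7)@(7, 15): e=[50,20,-10] → ·
    (4,9)@(9, 19): e=[90,0,-30] → ·  [on edge]
  covered (8 px):
    · · · · · · · · ·
    · · · · · · · · ·
    · · · · · · · · ·
    · · · · · · · · ·
    · · · · · · · · ·
    · · █ █ █ █ · · ·
    · · · █ █ █ · · ·
    · · · · █ · · · ·
    · · · · · · · · ·
    · · · · · · · · ·
T3:
  2·area = 62  (B↔C swapped to make it positive)
  edge (16, 3)→(14, 9): d=(-2,6) inclusive
  edge (14, 9)→(6, 2): d=(-8,-7) inclusive
  edge (6, 2)→(16, 3): d=(10,1) inclusive
    (4,1)@(9, 3): e=[42,13,7] → █
    (5,1)@(11, 3): e=[30,27,5] → █
    (6,1)@(13, 3): e=[18,41,3] → █
    (7,1)@(15, 3): e=[6,55,1] → █
    (8,1)@(17, 3): e=[-6,69,-1] → ·
    (4,2)@(9, 5): e=[38,-3,27] → ·
    (5,2)@(11, 5): e=[26,11,25] → █
    (8,2)@(17, 5): e=[-10,53,19] → ·
    (5,3)@(11, 7): e=[22,-5,45] → ·
    (6,3)@(13, 7): e=[10,9,43] → █
    (7,3)@(15, 7): e=[-2,23,41] → ·
    (6,4)@(13, 9): e=[6,-7,63] → ·
  covered (8 px):
    · · · · · · · · ·
    · · · · █ █ █ █ ·
    · · · · · █ █ █ ·
    · · · · · · █ · ·
    · · · · · · · · ·
    · · · · · · · · ·
    · · · · · · · · ·
    · · · · · · · · ·
    · · · · · · · · ·
    · · · · · · · · ·
T4:
  2·area = 8
  edge (11, 15)→(4, 6): d=(-7,-9) inclusive
  edge (4, 6)→(8, 10): d=(4,4) inclusive
  edge (8, 10)→(11, 15): d=(3,5) inclusive
    (0,1)@(1, 3): e=[-6,0,14] → ·  [on edge]
    (1,2)@(3, 5): e=[-2,0,10] → ·  [on edge]
    (2,2)@(5, 5): e=[16,-8,0] → ·  [on edge]
    (2,3)@(5, 7): e=[2,0,6] → █  [on edge]
    (3,3)@(7, 7): e=[20,-8,-4] → ·
    (2,4)@(5, 9): e=[-12,8,12] → ·
    (3,4)@(7, 9): e=[6,0,2] → █  [on edge]
    (4,4)@(9, 9): e=[24,-8,-8] → ·
    (3,5)@(7, 11): e=[-8,8,8] → ·
    (4,5)@(9, 11): e=[10,0,-2] → ·  [on edge]
    (5,6)@(11, 13): e=[14,0,-6] → ·  [on edge]
    (5,7)@(11, 15): e=[0,8,0] → █  [on edge]
    (6,7)@(13, 15): e=[18,0,-10] → ·  [on edge]
    (7,8)@(15, 17): e=[22,0,-14] → ·  [on edge]
    (8,9)@(17, 19): e=[26,0,-18] → ·  [on edge]
  covered (3 px):
    · · · · · · · · ·
    · · · · · · · · ·
    · · · · · · · · ·
    · · █ · · · · · ·
    · · · █ · · · · ·
    · · · · · · · · ·
    · · · · · · · · ·
    · · · · · █ · · ·
    · · · · · · · · ·
    · · · · · · · · ·

Answer: [[2,5],[3,5],[4,5],[5,5],[3,6],[4,6],[5,6],[4,7]]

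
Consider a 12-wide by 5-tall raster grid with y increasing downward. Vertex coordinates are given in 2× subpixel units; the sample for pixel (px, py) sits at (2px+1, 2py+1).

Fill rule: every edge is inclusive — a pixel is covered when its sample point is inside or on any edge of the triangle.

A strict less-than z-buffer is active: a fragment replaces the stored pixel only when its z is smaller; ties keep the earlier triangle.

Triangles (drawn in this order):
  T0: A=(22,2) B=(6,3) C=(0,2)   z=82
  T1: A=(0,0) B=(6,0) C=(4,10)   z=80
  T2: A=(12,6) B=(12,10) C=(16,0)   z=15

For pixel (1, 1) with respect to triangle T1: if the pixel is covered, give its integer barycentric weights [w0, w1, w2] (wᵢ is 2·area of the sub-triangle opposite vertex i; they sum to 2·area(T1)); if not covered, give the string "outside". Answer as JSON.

T0:
  2·area = 22
  edge (22, 2)→(6, 3): d=(-16,1) inclusive
  edge (6, 3)→(0, 2): d=(-6,-1) inclusive
  edge (0, 2)→(22, 2): d=(22,0) inclusive
  covered (0 px):
    · · · · · · · · · · · ·
    · · · · · · · · · · · ·
    · · · · · · · · · · · ·
    · · · · · · · · · · · ·
    · · · · · · · · · · · ·
T1:
  2·area = 60
  edge (0, 0)→(6, 0): d=(6,0) inclusive
  edge (6, 0)→(4, 10): d=(-2,10) inclusive
  edge (4, 10)→(0, 0): d=(-4,-10) inclusive
    (0,0)@(1, 1): e=[6,48,6] → #
    (1,0)@(3, 1): e=[6,28,26] → #
    (2,0)@(5, 1): e=[6,8,46] → #
    (3,0)@(7, 1): e=[6,-12,66] → ·
    (0,1)@(1, 3): e=[18,44,-2] → ·
    (1,1)@(3, 3): e=[18,24,18] → #
    (3,1)@(7, 3): e=[18,-16,58] → ·
    (1,2)@(3, 5): e=[30,20,10] → #
    (2,2)@(5, 5): e=[30,0,30] → #  [on edge]
    (3,2)@(7, 5): e=[30,-20,50] → ·
    (1,3)@(3, 7): e=[42,16,2] → #
    (2,3)@(5, 7): e=[42,-4,22] → ·
  covered (8 px):
    # # # · · · · · · · · ·
    · # # · · · · · · · · ·
    · # # · · · · · · · · ·
    · # · · · · · · · · · ·
    · · · · · · · · · · · ·
T2:
  2·area = 16  (B↔C swapped to make it positive)
  edge (12, 6)→(16, 0): d=(4,-6) inclusive
  edge (16, 0)→(12, 10): d=(-4,10) inclusive
  edge (12, 10)→(12, 6): d=(0,-4) inclusive
    (6,2)@(13, 5): e=[2,10,4] → #
    (7,2)@(15, 5): e=[14,-10,12] → ·
    (6,3)@(13, 7): e=[10,2,4] → #
    (7,3)@(15, 7): e=[22,-18,12] → ·
    (6,4)@(13, 9): e=[18,-6,4] → ·
  covered (2 px):
    · · · · · · · · · · · ·
    · · · · · · · · · · · ·
    · · · · · · # · · · · ·
    · · · · · · # · · · · ·
    · · · · · · · · · · · ·

Final: [24,18,18]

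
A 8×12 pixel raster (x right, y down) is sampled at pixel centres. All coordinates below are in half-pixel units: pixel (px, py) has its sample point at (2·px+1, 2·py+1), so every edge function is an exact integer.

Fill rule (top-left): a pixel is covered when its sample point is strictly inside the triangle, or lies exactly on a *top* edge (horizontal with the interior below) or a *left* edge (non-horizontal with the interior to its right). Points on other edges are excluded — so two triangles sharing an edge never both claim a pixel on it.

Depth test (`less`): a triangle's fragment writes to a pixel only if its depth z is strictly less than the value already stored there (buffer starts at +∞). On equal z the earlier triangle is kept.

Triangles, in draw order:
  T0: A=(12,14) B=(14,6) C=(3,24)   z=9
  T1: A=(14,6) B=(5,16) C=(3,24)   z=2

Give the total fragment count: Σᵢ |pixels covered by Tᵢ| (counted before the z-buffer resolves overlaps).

T0:
  2·area = 52  (B↔C swapped to make it positive)
  edge (12, 14)→(3, 24): d=(-9,10) right/bottom  bias=-1
  edge (3, 24)→(14, 6): d=(11,-18) top-left  bias=+0
  edge (14, 6)→(12, 14): d=(-2,8) right/bottom  bias=-1
    (6,4)@(13, 9): e=[35,15,2] → X
    (7,4)@(15, 9): e=[15,51,-14] → .
    (5,5)@(11, 11): e=[37,1,14] → X
    (6,5)@(13, 11): e=[17,37,-2] → .
    (5,6)@(11, 13): e=[19,23,10] → X
    (6,6)@(13, 13): e=[-1,59,-6] → .
    (4,7)@(9, 15): e=[21,9,22] → X
    (6,7)@(13, 15): e=[-19,81,-10] → .
    (4,8)@(9, 17): e=[3,31,18] → X
    (5,8)@(11, 17): e=[-17,67,2] → .
    (3,9)@(7, 19): e=[5,17,30] → X
    (4,9)@(9, 19): e=[-15,53,14] → .
  covered (8 px):
    . . . . . . . .
    . . . . . . . .
    . . . . . . . .
    . . . . . . . .
    . . . . . . X .
    . . . . . X . .
    . . . . . X . .
    . . . . X X . .
    . . . . X . . .
    . . . X . . . .
    . . X . . . . .
    . . . . . . . .
T1:
  2·area = 52  (B↔C swapped to make it positive)
  edge (14, 6)→(3, 24): d=(-11,18) right/bottom  bias=-1
  edge (3, 24)→(5, 16): d=(2,-8) top-left  bias=+0
  edge (5, 16)→(14, 6): d=(9,-10) top-left  bias=+0
    (4,6)@(9, 13): e=[13,26,13] → X
    (5,6)@(11, 13): e=[-23,42,33] → .
    (3,7)@(7, 15): e=[27,14,11] → X
    (4,7)@(9, 15): e=[-9,30,31] → .
    (2,8)@(5, 17): e=[41,2,9] → X
    (4,8)@(9, 17): e=[-31,34,49] → .
    (2,9)@(5, 19): e=[19,6,27] → X
    (3,9)@(7, 19): e=[-17,22,47] → .
    (2,10)@(5, 21): e=[-3,10,45] → .
  covered (5 px):
    . . . . . . . .
    . . . . . . . .
    . . . . . . . .
    . . . . . . . .
    . . . . . . . .
    . . . . . . . .
    . . . . X . . .
    . . . X . . . .
    . . X X . . . .
    . . X . . . . .
    . . . . . . . .
    . . . . . . . .

Answer: 13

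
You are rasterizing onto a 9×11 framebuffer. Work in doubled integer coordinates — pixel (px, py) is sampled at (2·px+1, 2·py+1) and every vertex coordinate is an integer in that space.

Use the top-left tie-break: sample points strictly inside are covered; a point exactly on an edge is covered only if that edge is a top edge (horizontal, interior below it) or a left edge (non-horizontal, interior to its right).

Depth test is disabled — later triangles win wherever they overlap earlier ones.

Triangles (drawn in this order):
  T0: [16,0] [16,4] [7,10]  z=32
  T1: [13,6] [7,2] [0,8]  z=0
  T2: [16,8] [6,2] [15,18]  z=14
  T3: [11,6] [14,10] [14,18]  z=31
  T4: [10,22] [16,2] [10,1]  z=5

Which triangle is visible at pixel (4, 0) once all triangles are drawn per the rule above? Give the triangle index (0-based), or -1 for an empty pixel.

T0:
  2·area = 36
  edge (16, 0)→(16, 4): d=(0,4) right/bottom  bias=-1
  edge (16, 4)→(7, 10): d=(-9,6) right/bottom  bias=-1
  edge (7, 10)→(16, 0): d=(9,-10) top-left  bias=+0
    (7,1)@(15, 3): e=[4,15,17] → X
    (8,1)@(17, 3): e=[-4,3,37] → .
    (6,2)@(13, 5): e=[12,9,15] → X
    (7,2)@(15, 5): e=[4,-3,35] → .
    (5,3)@(11, 7): e=[20,3,13] → X
    (6,3)@(13, 7): e=[12,-9,33] → .
    (5,4)@(11, 9): e=[20,-15,31] → .
  covered (3 px):
    . . . . . . . . .
    . . . . . . . X .
    . . . . . . X . .
    . . . . . X . . .
    . . . . . . . . .
    . . . . . . . . .
    . . . . . . . . .
    . . . . . . . . .
    . . . . . . . . .
    . . . . . . . . .
    . . . . . . . . .
T1:
  2·area = 64  (B↔C swapped to make it positive)
  edge (13, 6)→(0, 8): d=(-13,2) right/bottom  bias=-1
  edge (0, 8)→(7, 2): d=(7,-6) top-left  bias=+0
  edge (7, 2)→(13, 6): d=(6,4) right/bottom  bias=-1
    (3,1)@(7, 3): e=[51,7,6] → X
    (4,1)@(9, 3): e=[47,19,-2] → .
    (2,2)@(5, 5): e=[29,9,26] → X
    (4,2)@(9, 5): e=[21,33,10] → X
    (5,2)@(11, 5): e=[17,45,2] → X
    (6,2)@(13, 5): e=[13,57,-6] → .
    (1,3)@(3, 7): e=[7,11,46] → X
    (3,3)@(7, 7): e=[-1,35,30] → .
    (4,3)@(9, 7): e=[-5,47,22] → .
    (5,3)@(11, 7): e=[-9,59,14] → .
    (1,4)@(3, 9): e=[-19,25,58] → .
    (2,4)@(5, 9): e=[-23,37,50] → .
  covered (7 px):
    . . . . . . . . .
    . . . X . . . . .
    . . X X X X . . .
    . X X . . . . . .
    . . . . . . . . .
    . . . . . . . . .
    . . . . . . . . .
    . . . . . . . . .
    . . . . . . . . .
    . . . . . . . . .
    . . . . . . . . .
T2:
  2·area = 106  (B↔C swapped to make it positive)
  edge (16, 8)→(15, 18): d=(-1,10) right/bottom  bias=-1
  edge (15, 18)→(6, 2): d=(-9,-16) top-left  bias=+0
  edge (6, 2)→(16, 8): d=(10,6) right/bottom  bias=-1
    (3,1)@(7, 3): e=[95,7,4] → X
    (4,1)@(9, 3): e=[75,39,-8] → .
    (3,2)@(7, 5): e=[93,-11,24] → .
    (4,2)@(9, 5): e=[73,21,12] → X
    (5,2)@(11, 5): e=[53,53,0] → .  [on edge]
    (4,3)@(9, 7): e=[71,3,32] → X
    (5,3)@(11, 7): e=[51,35,20] → X
    (6,3)@(13, 7): e=[31,67,8] → X
    (7,3)@(15, 7): e=[11,99,-4] → .
    (4,4)@(9, 9): e=[69,-15,52] → .
    (5,4)@(11, 9): e=[49,17,40] → X
    (7,4)@(15, 9): e=[9,81,16] → X
  covered (14 px):
    . . . . . . . . .
    . . . X . . . . .
    . . . . X . . . .
    . . . . X X X . .
    . . . . . X X X .
    . . . . . . X X .
    . . . . . . X X .
    . . . . . . . X .
    . . . . . . . X .
    . . . . . . . . .
    . . . . . . . . .
T3:
  2·area = 24
  edge (11, 6)→(14, 10): d=(3,4) right/bottom  bias=-1
  edge (14, 10)→(14, 18): d=(0,8) right/bottom  bias=-1
  edge (14, 18)→(11, 6): d=(-3,-12) top-left  bias=+0
    (6,4)@(13, 9): e=[1,8,15] → X
    (7,4)@(15, 9): e=[-7,-8,39] → .
    (6,5)@(13, 11): e=[7,8,9] → X
    (7,5)@(15, 11): e=[-1,-8,33] → .
    (6,6)@(13, 13): e=[13,8,3] → X
    (7,6)@(15, 13): e=[5,-8,27] → .
    (6,7)@(13, 15): e=[19,8,-3] → .
  covered (3 px):
    . . . . . . . . .
    . . . . . . . . .
    . . . . . . . . .
    . . . . . . . . .
    . . . . . . X . .
    . . . . . . X . .
    . . . . . . X . .
    . . . . . . . . .
    . . . . . . . . .
    . . . . . . . . .
    . . . . . . . . .
T4:
  2·area = 126  (B↔C swapped to make it positive)
  edge (10, 22)→(10, 1): d=(0,-21) top-left  bias=+0
  edge (10, 1)→(16, 2): d=(6,1) right/bottom  bias=-1
  edge (16, 2)→(10, 22): d=(-6,20) right/bottom  bias=-1
    (5,1)@(11, 3): e=[21,11,94] → X
    (6,1)@(13, 3): e=[63,9,54] → X
    (7,1)@(15, 3): e=[105,7,14] → X
    (8,1)@(17, 3): e=[147,5,-26] → .
    (5,2)@(11, 5): e=[21,23,82] → X
    (8,2)@(17, 5): e=[147,17,-38] → .
    (5,3)@(11, 7): e=[21,35,70] → X
    (7,3)@(15, 7): e=[105,31,-10] → .
    (5,4)@(11, 9): e=[21,47,58] → X
    (7,4)@(15, 9): e=[105,43,-22] → .
    (5,5)@(11, 11): e=[21,59,46] → X
    (7,5)@(15, 11): e=[105,55,-34] → .
  covered (15 px):
    . . . . . . . . .
    . . . . . X X X .
    . . . . . X X X .
    . . . . . X X . .
    . . . . . X X . .
    . . . . . X X . .
    . . . . . X . . .
    . . . . . X . . .
    . . . . . X . . .
    . . . . . . . . .
    . . . . . . . . .

Z-buffer (winner per pixel, '.' = empty):
  . . . . . . . . .
  . . . 2 . 4 4 4 .
  . . 1 1 2 4 4 4 .
  . 1 1 . 2 4 4 . .
  . . . . . 4 4 2 .
  . . . . . 4 4 2 .
  . . . . . 4 3 2 .
  . . . . . 4 . 2 .
  . . . . . 4 . 2 .
  . . . . . . . . .
  . . . . . . . . .

Answer: -1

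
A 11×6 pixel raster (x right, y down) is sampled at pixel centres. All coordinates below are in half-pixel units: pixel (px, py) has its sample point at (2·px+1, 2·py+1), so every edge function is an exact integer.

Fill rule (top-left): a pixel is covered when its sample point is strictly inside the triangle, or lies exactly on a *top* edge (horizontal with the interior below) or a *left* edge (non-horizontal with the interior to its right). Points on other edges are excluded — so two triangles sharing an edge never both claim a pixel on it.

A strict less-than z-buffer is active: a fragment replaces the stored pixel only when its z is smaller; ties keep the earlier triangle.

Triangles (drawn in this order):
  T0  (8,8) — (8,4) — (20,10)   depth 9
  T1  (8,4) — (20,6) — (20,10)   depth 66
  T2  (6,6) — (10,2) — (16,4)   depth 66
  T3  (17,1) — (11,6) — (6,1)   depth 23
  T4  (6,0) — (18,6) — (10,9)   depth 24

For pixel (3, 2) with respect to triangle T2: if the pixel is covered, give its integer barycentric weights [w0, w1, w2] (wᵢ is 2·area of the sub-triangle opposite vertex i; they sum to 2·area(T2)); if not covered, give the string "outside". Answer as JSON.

T0:
  2·area = 48
  edge (8, 8)→(8, 4): d=(0,-4) top-left  bias=+0
  edge (8, 4)→(20, 10): d=(12,6) right/bottom  bias=-1
  edge (20, 10)→(8, 8): d=(-12,-2) top-left  bias=+0
    (4,2)@(9, 5): e=[4,6,38] → █
    (5,2)@(11, 5): e=[12,-6,42] → ·
    (4,3)@(9, 7): e=[4,30,14] → █
    (5,3)@(11, 7): e=[12,18,18] → █
    (6,3)@(13, 7): e=[20,6,22] → █
    (7,3)@(15, 7): e=[28,-6,26] → ·
    (4,4)@(9, 9): e=[4,54,-10] → ·
    (5,4)@(11, 9): e=[12,42,-6] → ·
    (6,4)@(13, 9): e=[20,30,-2] → ·
    (7,4)@(15, 9): e=[28,18,2] → █
    (8,4)@(17, 9): e=[36,6,6] → █
    (9,4)@(19, 9): e=[44,-6,10] → ·
  covered (6 px):
    · · · · · · · · · · ·
    · · · · · · · · · · ·
    · · · · █ · · · · · ·
    · · · · █ █ █ · · · ·
    · · · · · · · █ █ · ·
    · · · · · · · · · · ·
T1:
  2·area = 48
  edge (8, 4)→(20, 6): d=(12,2) right/bottom  bias=-1
  edge (20, 6)→(20, 10): d=(0,4) right/bottom  bias=-1
  edge (20, 10)→(8, 4): d=(-12,-6) top-left  bias=+0
    (5,2)@(11, 5): e=[6,36,6] → █
    (6,2)@(13, 5): e=[2,28,18] → █
    (7,2)@(15, 5): e=[-2,20,30] → ·
    (5,3)@(11, 7): e=[30,36,-18] → ·
    (6,3)@(13, 7): e=[26,28,-6] → ·
    (7,3)@(15, 7): e=[22,20,6] → █
    (8,3)@(17, 7): e=[18,12,18] → █
    (9,3)@(19, 7): e=[14,4,30] → █
    (10,3)@(21, 7): e=[10,-4,42] → ·
    (7,4)@(15, 9): e=[46,20,-18] → ·
    (8,4)@(17, 9): e=[42,12,-6] → ·
    (9,4)@(19, 9): e=[38,4,6] → █
  covered (6 px):
    · · · · · · · · · · ·
    · · · · · · · · · · ·
    · · · · · █ █ · · · ·
    · · · · · · · █ █ █ ·
    · · · · · · · · · █ ·
    · · · · · · · · · · ·
T2:
  2·area = 32
  edge (6, 6)→(10, 2): d=(4,-4) top-left  bias=+0
  edge (10, 2)→(16, 4): d=(6,2) right/bottom  bias=-1
  edge (16, 4)→(6, 6): d=(-10,2) right/bottom  bias=-1
    (3,0)@(7, 1): e=[-16,0,48] → ·  [on edge]
    (5,0)@(11, 1): e=[0,-8,40] → ·  [on edge]
    (4,1)@(9, 3): e=[0,8,24] → █  [on edge]
    (5,1)@(11, 3): e=[8,4,20] → █
    (6,1)@(13, 3): e=[16,0,16] → ·  [on edge]
    (10,1)@(21, 3): e=[48,-16,0] → ·  [on edge]
    (3,2)@(7, 5): e=[0,24,8] → █  [on edge]
    (5,2)@(11, 5): e=[16,16,0] → ·  [on edge]
    (9,2)@(19, 5): e=[48,0,-16] → ·  [on edge]
    (0,3)@(1, 7): e=[-16,48,0] → ·  [on edge]
    (2,3)@(5, 7): e=[0,40,-8] → ·  [on edge]
    (3,3)@(7, 7): e=[8,36,-12] → ·
    (1,4)@(3, 9): e=[0,56,-24] → ·  [on edge]
    (0,5)@(1, 11): e=[0,72,-40] → ·  [on edge]
  covered (4 px):
    · · · · · · · · · · ·
    · · · · █ █ · · · · ·
    · · · █ █ · · · · · ·
    · · · · · · · · · · ·
    · · · · · · · · · · ·
    · · · · · · · · · · ·
T3:
  2·area = 55
  edge (17, 1)→(11, 6): d=(-6,5) right/bottom  bias=-1
  edge (11, 6)→(6, 1): d=(-5,-5) top-left  bias=+0
  edge (6, 1)→(17, 1): d=(11,0) top-left  bias=+0
    (0,0)@(1, 1): e=[80,-25,0] → ·  [on edge]
    (1,0)@(3, 1): e=[70,-15,0] → ·  [on edge]
    (2,0)@(5, 1): e=[60,-5,0] → ·  [on edge]
    (3,0)@(7, 1): e=[50,5,0] → █  [on edge]
    (4,0)@(9, 1): e=[40,15,0] → █  [on edge]
    (5,0)@(11, 1): e=[30,25,0] → █  [on edge]
    (6,0)@(13, 1): e=[20,35,0] → █  [on edge]
    (7,0)@(15, 1): e=[10,45,0] → █  [on edge]
    (8,0)@(17, 1): e=[0,55,0] → ·  [on edge]
    (9,0)@(19, 1): e=[-10,65,0] → ·  [on edge]
    (10,0)@(21, 1): e=[-20,75,0] → ·  [on edge]
    (3,1)@(7, 3): e=[38,-5,22] → ·
    (2,5)@(5, 11): e=[0,-55,110] → ·  [on edge]
  covered (9 px):
    · · · █ █ █ █ █ · · ·
    · · · · █ █ █ · · · ·
    · · · · · █ · · · · ·
    · · · · · · · · · · ·
    · · · · · · · · · · ·
    · · · · · · · · · · ·
T4:
  2·area = 84
  edge (6, 0)→(18, 6): d=(12,6) right/bottom  bias=-1
  edge (18, 6)→(10, 9): d=(-8,3) right/bottom  bias=-1
  edge (10, 9)→(6, 0): d=(-4,-9) top-left  bias=+0
    (3,0)@(7, 1): e=[6,73,5] → █
    (4,0)@(9, 1): e=[-6,67,23] → ·
    (3,1)@(7, 3): e=[30,57,-3] → ·
    (4,1)@(9, 3): e=[18,51,15] → █
    (5,1)@(11, 3): e=[6,45,33] → █
    (6,1)@(13, 3): e=[-6,39,51] → ·
    (4,2)@(9, 5): e=[42,35,7] → █
    (6,2)@(13, 5): e=[18,23,43] → █
    (7,2)@(15, 5): e=[6,17,61] → █
    (8,2)@(17, 5): e=[-6,11,79] → ·
    (4,3)@(9, 7): e=[66,19,-1] → ·
    (5,3)@(11, 7): e=[54,13,17] → █
  covered (10 px):
    · · · █ · · · · · · ·
    · · · · █ █ · · · · ·
    · · · · █ █ █ █ · · ·
    · · · · · █ █ █ · · ·
    · · · · · · · · · · ·
    · · · · · · · · · · ·

Final: [24,8,0]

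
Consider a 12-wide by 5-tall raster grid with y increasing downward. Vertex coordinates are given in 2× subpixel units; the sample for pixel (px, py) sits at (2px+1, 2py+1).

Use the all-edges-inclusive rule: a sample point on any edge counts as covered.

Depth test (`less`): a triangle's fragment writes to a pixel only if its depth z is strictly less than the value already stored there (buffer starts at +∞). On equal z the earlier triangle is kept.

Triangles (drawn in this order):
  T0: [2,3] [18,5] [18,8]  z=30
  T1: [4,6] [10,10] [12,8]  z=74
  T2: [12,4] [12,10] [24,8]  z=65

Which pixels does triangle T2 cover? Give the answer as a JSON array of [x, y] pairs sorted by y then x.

T0:
  2·area = 48
  edge (2, 3)→(18, 5): d=(16,2) inclusive
  edge (18, 5)→(18, 8): d=(0,3) inclusive
  edge (18, 8)→(2, 3): d=(-16,-5) inclusive
    (4,2)@(9, 5): e=[18,27,3] → █
    (5,2)@(11, 5): e=[14,21,13] → █
    (6,2)@(13, 5): e=[10,15,23] → █
    (7,2)@(15, 5): e=[6,9,33] → █
    (8,2)@(17, 5): e=[2,3,43] → █
    (9,2)@(19, 5): e=[-2,-3,53] → ·
    (4,3)@(9, 7): e=[50,27,-29] → ·
    (5,3)@(11, 7): e=[46,21,-19] → ·
    (6,3)@(13, 7): e=[42,15,-9] → ·
    (7,3)@(15, 7): e=[38,9,1] → █
    (9,3)@(19, 7): e=[30,-3,21] → ·
    (7,4)@(15, 9): e=[70,9,-31] → ·
  covered (7 px):
    · · · · · · · · · · · ·
    · · · · · · · · · · · ·
    · · · · █ █ █ █ █ · · ·
    · · · · · · · █ █ · · ·
    · · · · · · · · · · · ·
T1:
  2·area = 20  (B↔C swapped to make it positive)
  edge (4, 6)→(12, 8): d=(8,2) inclusive
  edge (12, 8)→(10, 10): d=(-2,2) inclusive
  edge (10, 10)→(4, 6): d=(-6,-4) inclusive
    (9,0)@(19, 1): e=[-70,0,90] → ·  [on edge]
    (8,1)@(17, 3): e=[-50,0,70] → ·  [on edge]
    (7,2)@(15, 5): e=[-30,0,50] → ·  [on edge]
    (3,3)@(7, 7): e=[2,12,6] → █
    (4,3)@(9, 7): e=[-2,8,14] → ·
    (6,3)@(13, 7): e=[-10,0,30] → ·  [on edge]
    (3,4)@(7, 9): e=[18,8,-6] → ·
    (4,4)@(9, 9): e=[14,4,2] → █
    (5,4)@(11, 9): e=[10,0,10] → █  [on edge]
    (6,4)@(13, 9): e=[6,-4,18] → ·
  covered (3 px):
    · · · · · · · · · · · ·
    · · · · · · · · · · · ·
    · · · · · · · · · · · ·
    · · · █ · · · · · · · ·
    · · · · █ █ · · · · · ·
T2:
  2·area = 72  (B↔C swapped to make it positive)
  edge (12, 4)→(24, 8): d=(12,4) inclusive
  edge (24, 8)→(12, 10): d=(-12,2) inclusive
  edge (12, 10)→(12, 4): d=(0,-6) inclusive
    (1,0)@(3, 1): e=[0,126,-54] → ·  [on edge]
    (4,1)@(9, 3): e=[0,90,-18] → ·  [on edge]
    (6,2)@(13, 5): e=[8,58,6] → █
    (7,2)@(15, 5): e=[0,54,18] → █  [on edge]
    (8,2)@(17, 5): e=[-8,50,30] → ·
    (6,3)@(13, 7): e=[32,34,6] → █
    (8,3)@(17, 7): e=[16,26,30] → █
    (9,3)@(19, 7): e=[8,22,42] → █
    (10,3)@(21, 7): e=[0,18,54] → █  [on edge]
    (11,3)@(23, 7): e=[-8,14,66] → ·
    (6,4)@(13, 9): e=[56,10,6] → █
    (9,4)@(19, 9): e=[32,-2,42] → ·
  covered (10 px):
    · · · · · · · · · · · ·
    · · · · · · · · · · · ·
    · · · · · · █ █ · · · ·
    · · · · · · █ █ █ █ █ ·
    · · · · · · █ █ █ · · ·

Result: [[6,2],[7,2],[6,3],[7,3],[8,3],[9,3],[10,3],[6,4],[7,4],[8,4]]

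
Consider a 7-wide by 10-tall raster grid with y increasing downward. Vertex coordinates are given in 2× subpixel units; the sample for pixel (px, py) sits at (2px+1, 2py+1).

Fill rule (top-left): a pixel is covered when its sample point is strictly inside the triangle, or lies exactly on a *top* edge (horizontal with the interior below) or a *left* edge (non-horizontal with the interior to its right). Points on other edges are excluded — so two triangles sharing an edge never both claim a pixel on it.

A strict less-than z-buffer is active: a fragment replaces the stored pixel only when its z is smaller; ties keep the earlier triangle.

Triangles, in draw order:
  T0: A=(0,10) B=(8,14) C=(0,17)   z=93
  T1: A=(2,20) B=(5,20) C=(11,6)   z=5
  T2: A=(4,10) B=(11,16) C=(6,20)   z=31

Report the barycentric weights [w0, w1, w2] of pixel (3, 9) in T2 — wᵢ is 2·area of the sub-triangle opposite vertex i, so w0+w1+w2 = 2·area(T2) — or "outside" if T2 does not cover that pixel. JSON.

T0:
  2·area = 56
  edge (0, 10)→(8, 14): d=(8,4) right/bottom  bias=-1
  edge (8, 14)→(0, 17): d=(-8,3) right/bottom  bias=-1
  edge (0, 17)→(0, 10): d=(0,-7) top-left  bias=+0
    (0,5)@(1, 11): e=[4,45,7] → X
    (1,5)@(3, 11): e=[-4,39,21] → .
    (0,6)@(1, 13): e=[20,29,7] → X
    (1,6)@(3, 13): e=[12,23,21] → X
    (2,6)@(5, 13): e=[4,17,35] → X
    (3,6)@(7, 13): e=[-4,11,49] → .
    (0,7)@(1, 15): e=[36,13,7] → X
    (3,7)@(7, 15): e=[12,-5,49] → .
    (0,8)@(1, 17): e=[52,-3,7] → .
    (1,8)@(3, 17): e=[44,-9,21] → .
    (2,8)@(5, 17): e=[36,-15,35] → .
  covered (7 px):
    . . . . . . .
    . . . . . . .
    . . . . . . .
    . . . . . . .
    . . . . . . .
    X . . . . . .
    X X X . . . .
    X X X . . . .
    . . . . . . .
    . . . . . . .
T1:
  2·area = 42  (B↔C swapped to make it positive)
  edge (2, 20)→(11, 6): d=(9,-14) top-left  bias=+0
  edge (11, 6)→(5, 20): d=(-6,14) right/bottom  bias=-1
  edge (5, 20)→(2, 20): d=(-3,0) right/bottom  bias=-1
    (3,6)@(7, 13): e=[7,14,21] → X
    (4,6)@(9, 13): e=[35,-14,21] → .
    (3,7)@(7, 15): e=[25,2,15] → X
    (4,7)@(9, 15): e=[53,-26,15] → .
    (2,8)@(5, 17): e=[15,18,9] → X
    (3,8)@(7, 17): e=[43,-10,9] → .
    (1,9)@(3, 19): e=[5,34,3] → X
    (3,9)@(7, 19): e=[61,-22,3] → .
  covered (5 px):
    . . . . . . .
    . . . . . . .
    . . . . . . .
    . . . . . . .
    . . . . . . .
    . . . . . . .
    . . . X . . .
    . . . X . . .
    . . X . . . .
    . X X . . . .
T2:
  2·area = 58
  edge (4, 10)→(11, 16): d=(7,6) right/bottom  bias=-1
  edge (11, 16)→(6, 20): d=(-5,4) right/bottom  bias=-1
  edge (6, 20)→(4, 10): d=(-2,-10) top-left  bias=+0
    (1,2)@(3, 5): e=[-29,87,0] → .  [on edge]
    (2,5)@(5, 11): e=[1,49,8] → X
    (3,5)@(7, 11): e=[-11,41,28] → .
    (2,6)@(5, 13): e=[15,39,4] → X
    (3,6)@(7, 13): e=[3,31,24] → X
    (4,6)@(9, 13): e=[-9,23,44] → .
    (2,7)@(5, 15): e=[29,29,0] → X  [on edge]
    (4,7)@(9, 15): e=[5,13,40] → X
    (5,7)@(11, 15): e=[-7,5,60] → .
    (2,8)@(5, 17): e=[43,19,-4] → .
    (3,8)@(7, 17): e=[31,11,16] → X
    (5,8)@(11, 17): e=[7,-5,56] → .
  covered (9 px):
    . . . . . . .
    . . . . . . .
    . . . . . . .
    . . . . . . .
    . . . . . . .
    . . X . . . .
    . . X X . . .
    . . X X X . .
    . . . X X . .
    . . . X . . .

Final: [1,12,45]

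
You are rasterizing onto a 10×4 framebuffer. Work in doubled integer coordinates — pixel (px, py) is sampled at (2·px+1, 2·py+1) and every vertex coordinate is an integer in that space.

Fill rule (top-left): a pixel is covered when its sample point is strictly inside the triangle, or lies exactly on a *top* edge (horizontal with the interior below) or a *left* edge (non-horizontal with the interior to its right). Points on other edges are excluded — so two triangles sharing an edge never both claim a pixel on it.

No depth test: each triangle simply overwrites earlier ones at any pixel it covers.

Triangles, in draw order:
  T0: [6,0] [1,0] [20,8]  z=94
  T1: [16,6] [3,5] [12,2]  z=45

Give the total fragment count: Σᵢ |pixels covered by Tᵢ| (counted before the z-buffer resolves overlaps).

T0:
  2·area = 40  (B↔C swapped to make it positive)
  edge (6, 0)→(20, 8): d=(14,8) right/bottom  bias=-1
  edge (20, 8)→(1, 0): d=(-19,-8) top-left  bias=+0
  edge (1, 0)→(6, 0): d=(5,0) top-left  bias=+0
    (2,0)@(5, 1): e=[22,13,5] → █
    (3,0)@(7, 1): e=[6,29,5] → █
    (4,0)@(9, 1): e=[-10,45,5] → ·
    (2,1)@(5, 3): e=[50,-25,15] → ·
    (3,1)@(7, 3): e=[34,-9,15] → ·
    (4,1)@(9, 3): e=[18,7,15] → █
    (5,1)@(11, 3): e=[2,23,15] → █
    (6,1)@(13, 3): e=[-14,39,15] → ·
    (4,2)@(9, 5): e=[46,-31,25] → ·
    (5,2)@(11, 5): e=[30,-15,25] → ·
    (6,2)@(13, 5): e=[14,1,25] → █
    (7,2)@(15, 5): e=[-2,17,25] → ·
  covered (5 px):
    · · █ █ · · · · · ·
    · · · · █ █ · · · ·
    · · · · · · █ · · ·
    · · · · · · · · · ·
T1:
  2·area = 48
  edge (16, 6)→(3, 5): d=(-13,-1) top-left  bias=+0
  edge (3, 5)→(12, 2): d=(9,-3) top-left  bias=+0
  edge (12, 2)→(16, 6): d=(4,4) right/bottom  bias=-1
    (5,0)@(11, 1): e=[60,-12,0] → ·  [on edge]
    (7,0)@(15, 1): e=[64,0,-16] → ·  [on edge]
    (4,1)@(9, 3): e=[32,0,16] → █  [on edge]
    (5,1)@(11, 3): e=[34,6,8] → █
    (6,1)@(13, 3): e=[36,12,0] → ·  [on edge]
    (1,2)@(3, 5): e=[0,0,48] → █  [on edge]
    (2,2)@(5, 5): e=[2,6,40] → █
    (3,2)@(7, 5): e=[4,12,32] → █
    (6,2)@(13, 5): e=[10,30,8] → █
    (7,2)@(15, 5): e=[12,36,0] → ·  [on edge]
    (1,3)@(3, 7): e=[-26,18,56] → ·
    (2,3)@(5, 7): e=[-24,24,48] → ·
    (8,3)@(17, 7): e=[-12,60,0] → ·  [on edge]
  covered (8 px):
    · · · · · · · · · ·
    · · · · █ █ · · · ·
    · █ █ █ █ █ █ · · ·
    · · · · · · · · · ·

Answer: 13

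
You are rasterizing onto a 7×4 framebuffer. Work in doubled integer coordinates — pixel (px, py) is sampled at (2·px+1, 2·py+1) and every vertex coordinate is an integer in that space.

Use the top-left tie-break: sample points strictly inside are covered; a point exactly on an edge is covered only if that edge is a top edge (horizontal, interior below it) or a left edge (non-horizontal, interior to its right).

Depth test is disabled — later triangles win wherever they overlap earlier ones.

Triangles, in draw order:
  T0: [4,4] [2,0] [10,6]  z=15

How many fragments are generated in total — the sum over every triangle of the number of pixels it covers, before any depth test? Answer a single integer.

T0:
  2·area = 20
  edge (4, 4)→(2, 0): d=(-2,-4) top-left  bias=+0
  edge (2, 0)→(10, 6): d=(8,6) right/bottom  bias=-1
  edge (10, 6)→(4, 4): d=(-6,-2) top-left  bias=+0
    (1,0)@(3, 1): e=[2,2,16] → X
    (2,0)@(5, 1): e=[10,-10,20] → .
    (0,1)@(1, 3): e=[-10,30,0] → .  [on edge]
    (1,1)@(3, 3): e=[-2,18,4] → .
    (2,1)@(5, 3): e=[6,6,8] → X
    (3,1)@(7, 3): e=[14,-6,12] → .
    (2,2)@(5, 5): e=[2,22,-4] → .
    (3,2)@(7, 5): e=[10,10,0] → X  [on edge]
    (4,2)@(9, 5): e=[18,-2,4] → .
    (3,3)@(7, 7): e=[6,26,-12] → .
    (6,3)@(13, 7): e=[30,-10,0] → .  [on edge]
  covered (3 px):
    . X . . . . .
    . . X . . . .
    . . . X . . .
    . . . . . . .

Result: 3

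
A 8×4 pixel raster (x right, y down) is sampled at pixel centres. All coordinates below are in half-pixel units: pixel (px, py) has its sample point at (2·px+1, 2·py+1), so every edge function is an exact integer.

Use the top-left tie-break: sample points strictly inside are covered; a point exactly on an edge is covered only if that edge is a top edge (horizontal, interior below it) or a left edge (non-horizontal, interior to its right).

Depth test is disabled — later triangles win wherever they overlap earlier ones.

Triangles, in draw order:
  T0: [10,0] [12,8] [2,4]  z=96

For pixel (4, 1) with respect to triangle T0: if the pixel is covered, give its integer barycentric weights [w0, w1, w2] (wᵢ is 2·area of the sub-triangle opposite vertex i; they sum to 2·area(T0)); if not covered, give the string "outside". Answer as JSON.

T0:
  2·area = 72
  edge (10, 0)→(12, 8): d=(2,8) right/bottom  bias=-1
  edge (12, 8)→(2, 4): d=(-10,-4) top-left  bias=+0
  edge (2, 4)→(10, 0): d=(8,-4) top-left  bias=+0
    (4,0)@(9, 1): e=[10,58,4] → X
    (5,0)@(11, 1): e=[-6,66,12] → .
    (2,1)@(5, 3): e=[46,22,4] → X
    (3,1)@(7, 3): e=[30,30,12] → X
    (5,1)@(11, 3): e=[-2,46,28] → .
    (2,2)@(5, 5): e=[50,2,20] → X
    (5,2)@(11, 5): e=[2,26,44] → X
    (6,2)@(13, 5): e=[-14,34,52] → .
    (2,3)@(5, 7): e=[54,-18,36] → .
    (3,3)@(7, 7): e=[38,-10,44] → .
    (4,3)@(9, 7): e=[22,-2,52] → .
    (5,3)@(11, 7): e=[6,6,60] → X
  covered (9 px):
    . . . . X . . .
    . . X X X . . .
    . . X X X X . .
    . . . . . X . .

Final: [38,20,14]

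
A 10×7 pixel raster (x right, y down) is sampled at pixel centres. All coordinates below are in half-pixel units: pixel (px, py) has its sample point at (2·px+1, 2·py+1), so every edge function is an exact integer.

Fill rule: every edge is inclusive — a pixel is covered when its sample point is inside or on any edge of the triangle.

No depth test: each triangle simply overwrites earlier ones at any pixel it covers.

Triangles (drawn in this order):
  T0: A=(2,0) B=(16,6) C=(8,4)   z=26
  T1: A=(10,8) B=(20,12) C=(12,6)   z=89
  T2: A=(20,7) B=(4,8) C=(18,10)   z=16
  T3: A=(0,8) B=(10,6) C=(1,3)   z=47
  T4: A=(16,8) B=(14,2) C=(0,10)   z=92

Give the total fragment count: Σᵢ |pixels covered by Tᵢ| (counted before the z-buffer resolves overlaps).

T0:
  2·area = 20
  edge (2, 0)→(16, 6): d=(14,6) inclusive
  edge (16, 6)→(8, 4): d=(-8,-2) inclusive
  edge (8, 4)→(2, 0): d=(-6,-4) inclusive
    (3,1)@(7, 3): e=[12,6,2] → X
    (4,1)@(9, 3): e=[0,10,10] → X  [on edge]
    (5,1)@(11, 3): e=[-12,14,18] → .
    (3,2)@(7, 5): e=[40,-10,-10] → .
    (4,2)@(9, 5): e=[28,-6,-2] → .
    (6,2)@(13, 5): e=[4,2,14] → X
    (7,2)@(15, 5): e=[-8,6,22] → .
    (6,3)@(13, 7): e=[32,-14,2] → .
  covered (3 px):
    . . . . . . . . . .
    . . . X X . . . . .
    . . . . . . X . . .
    . . . . . . . . . .
    . . . . . . . . . .
    . . . . . . . . . .
    . . . . . . . . . .
T1:
  2·area = 28  (B↔C swapped to make it positive)
  edge (10, 8)→(12, 6): d=(2,-2) inclusive
  edge (12, 6)→(20, 12): d=(8,6) inclusive
  edge (20, 12)→(10, 8): d=(-10,-4) inclusive
    (8,0)@(17, 1): e=[0,-70,98] → .  [on edge]
    (7,1)@(15, 3): e=[0,-42,70] → .  [on edge]
    (6,2)@(13, 5): e=[0,-14,42] → .  [on edge]
    (5,3)@(11, 7): e=[0,14,14] → X  [on edge]
    (6,3)@(13, 7): e=[4,2,22] → X
    (7,3)@(15, 7): e=[8,-10,30] → .
    (4,4)@(9, 9): e=[0,42,-14] → .  [on edge]
    (5,4)@(11, 9): e=[4,30,-6] → .
    (6,4)@(13, 9): e=[8,18,2] → X
    (7,4)@(15, 9): e=[12,6,10] → X
    (8,4)@(17, 9): e=[16,-6,18] → .
    (3,5)@(7, 11): e=[0,70,-42] → .  [on edge]
    (2,6)@(5, 13): e=[0,98,-70] → .  [on edge]
  covered (4 px):
    . . . . . . . . . .
    . . . . . . . . . .
    . . . . . . . . . .
    . . . . . X X . . .
    . . . . . . X X . .
    . . . . . . . . . .
    . . . . . . . . . .
T2:
  2·area = 46  (B↔C swapped to make it positive)
  edge (20, 7)→(18, 10): d=(-2,3) inclusive
  edge (18, 10)→(4, 8): d=(-14,-2) inclusive
  edge (4, 8)→(20, 7): d=(16,-1) inclusive
    (5,4)@(11, 9): e=[23,0,23] → X  [on edge]
    (6,4)@(13, 9): e=[17,4,25] → X
    (7,4)@(15, 9): e=[11,8,27] → X
    (8,4)@(17, 9): e=[5,12,29] → X
    (9,4)@(19, 9): e=[-1,16,31] → .
    (5,5)@(11, 11): e=[19,-28,55] → .
    (6,5)@(13, 11): e=[13,-24,57] → .
    (7,5)@(15, 11): e=[7,-20,59] → .
    (8,5)@(17, 11): e=[1,-16,61] → .
  covered (4 px):
    . . . . . . . . . .
    . . . . . . . . . .
    . . . . . . . . . .
    . . . . . . . . . .
    . . . . . X X X X .
    . . . . . . . . . .
    . . . . . . . . . .
T3:
  2·area = 48  (B↔C swapped to make it positive)
  edge (0, 8)→(1, 3): d=(1,-5) inclusive
  edge (1, 3)→(10, 6): d=(9,3) inclusive
  edge (10, 6)→(0, 8): d=(-10,2) inclusive
    (0,1)@(1, 3): e=[0,0,48] → X  [on edge]
    (1,1)@(3, 3): e=[10,-6,44] → .
    (0,2)@(1, 5): e=[2,18,28] → X
    (1,2)@(3, 5): e=[12,12,24] → X
    (2,2)@(5, 5): e=[22,6,20] → X
    (3,2)@(7, 5): e=[32,0,16] → X  [on edge]
    (4,2)@(9, 5): e=[42,-6,12] → .
    (7,2)@(15, 5): e=[72,-24,0] → .  [on edge]
    (0,3)@(1, 7): e=[4,36,8] → X
    (2,3)@(5, 7): e=[24,24,0] → X  [on edge]
    (3,3)@(7, 7): e=[34,18,-4] → .
    (6,3)@(13, 7): e=[64,0,-16] → .  [on edge]
    (9,4)@(19, 9): e=[96,0,-48] → .  [on edge]
  covered (8 px):
    . . . . . . . . . .
    X . . . . . . . . .
    X X X X . . . . . .
    X X X . . . . . . .
    . . . . . . . . . .
    . . . . . . . . . .
    . . . . . . . . . .
T4:
  2·area = 100  (B↔C swapped to make it positive)
  edge (16, 8)→(0, 10): d=(-16,2) inclusive
  edge (0, 10)→(14, 2): d=(14,-8) inclusive
  edge (14, 2)→(16, 8): d=(2,6) inclusive
    (6,1)@(13, 3): e=[86,6,8] → X
    (7,1)@(15, 3): e=[82,22,-4] → .
    (4,2)@(9, 5): e=[62,2,36] → X
    (5,2)@(11, 5): e=[58,18,24] → X
    (7,2)@(15, 5): e=[50,50,0] → X  [on edge]
    (8,2)@(17, 5): e=[46,66,-12] → .
    (3,3)@(7, 7): e=[34,14,52] → X
    (8,3)@(17, 7): e=[14,94,-8] → .
    (1,4)@(3, 9): e=[10,10,80] → X
    (2,4)@(5, 9): e=[6,26,68] → X
    (4,4)@(9, 9): e=[-2,58,44] → .
    (5,4)@(11, 9): e=[-6,74,32] → .
    (8,5)@(17, 11): e=[-50,150,0] → .  [on edge]
  covered (13 px):
    . . . . . . . . . .
    . . . . . . X . . .
    . . . . X X X X . .
    . . . X X X X X . .
    . X X X . . . . . .
    . . . . . . . . . .
    . . . . . . . . . .

Final: 32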